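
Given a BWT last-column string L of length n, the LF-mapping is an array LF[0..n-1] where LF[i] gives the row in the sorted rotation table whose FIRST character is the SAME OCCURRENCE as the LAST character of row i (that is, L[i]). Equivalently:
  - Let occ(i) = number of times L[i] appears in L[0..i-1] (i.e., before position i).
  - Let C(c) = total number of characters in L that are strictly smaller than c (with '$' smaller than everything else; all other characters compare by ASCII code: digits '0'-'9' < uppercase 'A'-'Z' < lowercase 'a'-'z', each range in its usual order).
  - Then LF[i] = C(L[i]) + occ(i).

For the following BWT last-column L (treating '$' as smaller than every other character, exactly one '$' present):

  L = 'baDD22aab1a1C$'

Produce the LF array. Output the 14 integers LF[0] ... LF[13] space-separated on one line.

Char counts: '$':1, '1':2, '2':2, 'C':1, 'D':2, 'a':4, 'b':2
C (first-col start): C('$')=0, C('1')=1, C('2')=3, C('C')=5, C('D')=6, C('a')=8, C('b')=12
L[0]='b': occ=0, LF[0]=C('b')+0=12+0=12
L[1]='a': occ=0, LF[1]=C('a')+0=8+0=8
L[2]='D': occ=0, LF[2]=C('D')+0=6+0=6
L[3]='D': occ=1, LF[3]=C('D')+1=6+1=7
L[4]='2': occ=0, LF[4]=C('2')+0=3+0=3
L[5]='2': occ=1, LF[5]=C('2')+1=3+1=4
L[6]='a': occ=1, LF[6]=C('a')+1=8+1=9
L[7]='a': occ=2, LF[7]=C('a')+2=8+2=10
L[8]='b': occ=1, LF[8]=C('b')+1=12+1=13
L[9]='1': occ=0, LF[9]=C('1')+0=1+0=1
L[10]='a': occ=3, LF[10]=C('a')+3=8+3=11
L[11]='1': occ=1, LF[11]=C('1')+1=1+1=2
L[12]='C': occ=0, LF[12]=C('C')+0=5+0=5
L[13]='$': occ=0, LF[13]=C('$')+0=0+0=0

Answer: 12 8 6 7 3 4 9 10 13 1 11 2 5 0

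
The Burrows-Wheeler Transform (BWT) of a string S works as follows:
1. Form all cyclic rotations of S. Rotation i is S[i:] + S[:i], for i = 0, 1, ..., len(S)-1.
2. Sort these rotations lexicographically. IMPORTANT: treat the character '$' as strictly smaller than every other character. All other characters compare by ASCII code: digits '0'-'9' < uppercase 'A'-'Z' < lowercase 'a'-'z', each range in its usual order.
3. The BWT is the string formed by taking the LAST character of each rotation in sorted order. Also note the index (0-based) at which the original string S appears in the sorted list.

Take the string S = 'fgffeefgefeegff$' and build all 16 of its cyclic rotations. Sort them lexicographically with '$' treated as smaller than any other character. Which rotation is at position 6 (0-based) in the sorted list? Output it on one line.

Answer: f$fgffeefgefeegf

Derivation:
All 16 rotations (rotation i = S[i:]+S[:i]):
  rot[0] = fgffeefgefeegff$
  rot[1] = gffeefgefeegff$f
  rot[2] = ffeefgefeegff$fg
  rot[3] = feefgefeegff$fgf
  rot[4] = eefgefeegff$fgff
  rot[5] = efgefeegff$fgffe
  rot[6] = fgefeegff$fgffee
  rot[7] = gefeegff$fgffeef
  rot[8] = efeegff$fgffeefg
  rot[9] = feegff$fgffeefge
  rot[10] = eegff$fgffeefgef
  rot[11] = egff$fgffeefgefe
  rot[12] = gff$fgffeefgefee
  rot[13] = ff$fgffeefgefeeg
  rot[14] = f$fgffeefgefeegf
  rot[15] = $fgffeefgefeegff
Sorted (with $ < everything):
  sorted[0] = $fgffeefgefeegff
  sorted[1] = eefgefeegff$fgff
  sorted[2] = eegff$fgffeefgef
  sorted[3] = efeegff$fgffeefg
  sorted[4] = efgefeegff$fgffe
  sorted[5] = egff$fgffeefgefe
  sorted[6] = f$fgffeefgefeegf
  sorted[7] = feefgefeegff$fgf
  sorted[8] = feegff$fgffeefge
  sorted[9] = ff$fgffeefgefeeg
  sorted[10] = ffeefgefeegff$fg
  sorted[11] = fgefeegff$fgffee
  sorted[12] = fgffeefgefeegff$
  sorted[13] = gefeegff$fgffeef
  sorted[14] = gff$fgffeefgefee
  sorted[15] = gffeefgefeegff$f
sorted[6] = f$fgffeefgefeegf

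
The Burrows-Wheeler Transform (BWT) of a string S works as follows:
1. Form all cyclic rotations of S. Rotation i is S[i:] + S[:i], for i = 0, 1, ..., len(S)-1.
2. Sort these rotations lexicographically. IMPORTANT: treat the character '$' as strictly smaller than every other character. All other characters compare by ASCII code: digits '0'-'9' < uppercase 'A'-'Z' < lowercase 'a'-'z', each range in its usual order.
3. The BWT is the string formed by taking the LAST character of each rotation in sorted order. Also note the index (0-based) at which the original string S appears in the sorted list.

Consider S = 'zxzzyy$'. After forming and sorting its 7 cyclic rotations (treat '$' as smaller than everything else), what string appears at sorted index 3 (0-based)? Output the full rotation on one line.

Answer: yy$zxzz

Derivation:
All 7 rotations (rotation i = S[i:]+S[:i]):
  rot[0] = zxzzyy$
  rot[1] = xzzyy$z
  rot[2] = zzyy$zx
  rot[3] = zyy$zxz
  rot[4] = yy$zxzz
  rot[5] = y$zxzzy
  rot[6] = $zxzzyy
Sorted (with $ < everything):
  sorted[0] = $zxzzyy
  sorted[1] = xzzyy$z
  sorted[2] = y$zxzzy
  sorted[3] = yy$zxzz
  sorted[4] = zxzzyy$
  sorted[5] = zyy$zxz
  sorted[6] = zzyy$zx
sorted[3] = yy$zxzz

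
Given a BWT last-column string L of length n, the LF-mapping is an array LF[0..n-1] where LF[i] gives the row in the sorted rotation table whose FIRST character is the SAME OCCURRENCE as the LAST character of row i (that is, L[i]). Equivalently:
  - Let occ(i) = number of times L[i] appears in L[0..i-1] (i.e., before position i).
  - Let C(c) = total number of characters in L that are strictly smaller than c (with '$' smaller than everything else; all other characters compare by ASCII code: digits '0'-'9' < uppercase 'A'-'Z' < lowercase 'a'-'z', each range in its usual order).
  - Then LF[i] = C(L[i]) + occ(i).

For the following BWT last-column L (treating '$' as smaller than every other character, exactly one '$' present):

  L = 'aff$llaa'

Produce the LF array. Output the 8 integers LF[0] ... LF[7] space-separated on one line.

Answer: 1 4 5 0 6 7 2 3

Derivation:
Char counts: '$':1, 'a':3, 'f':2, 'l':2
C (first-col start): C('$')=0, C('a')=1, C('f')=4, C('l')=6
L[0]='a': occ=0, LF[0]=C('a')+0=1+0=1
L[1]='f': occ=0, LF[1]=C('f')+0=4+0=4
L[2]='f': occ=1, LF[2]=C('f')+1=4+1=5
L[3]='$': occ=0, LF[3]=C('$')+0=0+0=0
L[4]='l': occ=0, LF[4]=C('l')+0=6+0=6
L[5]='l': occ=1, LF[5]=C('l')+1=6+1=7
L[6]='a': occ=1, LF[6]=C('a')+1=1+1=2
L[7]='a': occ=2, LF[7]=C('a')+2=1+2=3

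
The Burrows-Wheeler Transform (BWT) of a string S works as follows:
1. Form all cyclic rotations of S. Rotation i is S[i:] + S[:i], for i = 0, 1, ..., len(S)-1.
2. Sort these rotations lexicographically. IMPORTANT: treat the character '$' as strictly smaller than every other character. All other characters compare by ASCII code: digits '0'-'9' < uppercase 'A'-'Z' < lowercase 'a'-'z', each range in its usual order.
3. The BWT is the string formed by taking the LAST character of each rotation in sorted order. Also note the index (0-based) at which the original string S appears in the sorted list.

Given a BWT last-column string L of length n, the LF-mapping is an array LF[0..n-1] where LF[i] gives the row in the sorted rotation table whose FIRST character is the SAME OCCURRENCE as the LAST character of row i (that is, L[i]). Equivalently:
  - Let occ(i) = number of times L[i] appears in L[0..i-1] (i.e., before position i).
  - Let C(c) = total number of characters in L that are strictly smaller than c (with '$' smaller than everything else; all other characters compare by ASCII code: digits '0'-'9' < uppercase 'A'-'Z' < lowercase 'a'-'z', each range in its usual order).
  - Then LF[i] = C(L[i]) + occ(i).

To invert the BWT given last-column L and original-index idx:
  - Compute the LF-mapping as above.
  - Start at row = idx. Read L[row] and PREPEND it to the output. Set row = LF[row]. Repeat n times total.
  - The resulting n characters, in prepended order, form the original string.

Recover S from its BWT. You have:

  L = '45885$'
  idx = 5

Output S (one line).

LF mapping: 1 2 4 5 3 0
Walk LF starting at row 5, prepending L[row]:
  step 1: row=5, L[5]='$', prepend. Next row=LF[5]=0
  step 2: row=0, L[0]='4', prepend. Next row=LF[0]=1
  step 3: row=1, L[1]='5', prepend. Next row=LF[1]=2
  step 4: row=2, L[2]='8', prepend. Next row=LF[2]=4
  step 5: row=4, L[4]='5', prepend. Next row=LF[4]=3
  step 6: row=3, L[3]='8', prepend. Next row=LF[3]=5
Reversed output: 85854$

Answer: 85854$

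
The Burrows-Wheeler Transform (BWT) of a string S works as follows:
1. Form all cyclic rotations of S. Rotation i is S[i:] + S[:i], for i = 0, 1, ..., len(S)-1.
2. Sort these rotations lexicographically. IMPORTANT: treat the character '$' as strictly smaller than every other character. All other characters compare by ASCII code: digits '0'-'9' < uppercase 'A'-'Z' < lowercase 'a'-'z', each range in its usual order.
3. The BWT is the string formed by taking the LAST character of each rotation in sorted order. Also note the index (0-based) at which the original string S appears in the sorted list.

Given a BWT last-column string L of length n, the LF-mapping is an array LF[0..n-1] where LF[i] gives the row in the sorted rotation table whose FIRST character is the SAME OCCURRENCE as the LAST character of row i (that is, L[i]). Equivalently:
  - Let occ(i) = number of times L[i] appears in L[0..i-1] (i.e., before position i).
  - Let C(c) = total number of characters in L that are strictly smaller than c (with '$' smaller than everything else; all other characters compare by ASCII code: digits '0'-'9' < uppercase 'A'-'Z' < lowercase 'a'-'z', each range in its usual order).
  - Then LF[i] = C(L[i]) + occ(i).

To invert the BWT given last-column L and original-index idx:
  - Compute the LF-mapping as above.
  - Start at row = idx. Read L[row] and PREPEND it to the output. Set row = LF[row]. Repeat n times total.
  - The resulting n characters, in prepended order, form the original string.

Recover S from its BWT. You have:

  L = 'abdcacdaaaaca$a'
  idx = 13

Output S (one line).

Answer: daaadacaaccaba$

Derivation:
LF mapping: 1 9 13 10 2 11 14 3 4 5 6 12 7 0 8
Walk LF starting at row 13, prepending L[row]:
  step 1: row=13, L[13]='$', prepend. Next row=LF[13]=0
  step 2: row=0, L[0]='a', prepend. Next row=LF[0]=1
  step 3: row=1, L[1]='b', prepend. Next row=LF[1]=9
  step 4: row=9, L[9]='a', prepend. Next row=LF[9]=5
  step 5: row=5, L[5]='c', prepend. Next row=LF[5]=11
  step 6: row=11, L[11]='c', prepend. Next row=LF[11]=12
  step 7: row=12, L[12]='a', prepend. Next row=LF[12]=7
  step 8: row=7, L[7]='a', prepend. Next row=LF[7]=3
  step 9: row=3, L[3]='c', prepend. Next row=LF[3]=10
  step 10: row=10, L[10]='a', prepend. Next row=LF[10]=6
  step 11: row=6, L[6]='d', prepend. Next row=LF[6]=14
  step 12: row=14, L[14]='a', prepend. Next row=LF[14]=8
  step 13: row=8, L[8]='a', prepend. Next row=LF[8]=4
  step 14: row=4, L[4]='a', prepend. Next row=LF[4]=2
  step 15: row=2, L[2]='d', prepend. Next row=LF[2]=13
Reversed output: daaadacaaccaba$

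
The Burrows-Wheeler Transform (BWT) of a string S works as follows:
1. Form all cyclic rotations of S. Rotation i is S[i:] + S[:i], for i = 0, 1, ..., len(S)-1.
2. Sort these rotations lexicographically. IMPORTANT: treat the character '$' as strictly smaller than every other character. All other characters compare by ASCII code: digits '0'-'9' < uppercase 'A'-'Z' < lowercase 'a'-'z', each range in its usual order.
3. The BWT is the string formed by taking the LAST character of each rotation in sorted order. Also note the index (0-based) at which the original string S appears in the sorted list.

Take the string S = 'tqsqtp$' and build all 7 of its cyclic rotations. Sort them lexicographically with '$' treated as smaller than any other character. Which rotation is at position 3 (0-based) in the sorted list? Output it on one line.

Answer: qtp$tqs

Derivation:
All 7 rotations (rotation i = S[i:]+S[:i]):
  rot[0] = tqsqtp$
  rot[1] = qsqtp$t
  rot[2] = sqtp$tq
  rot[3] = qtp$tqs
  rot[4] = tp$tqsq
  rot[5] = p$tqsqt
  rot[6] = $tqsqtp
Sorted (with $ < everything):
  sorted[0] = $tqsqtp
  sorted[1] = p$tqsqt
  sorted[2] = qsqtp$t
  sorted[3] = qtp$tqs
  sorted[4] = sqtp$tq
  sorted[5] = tp$tqsq
  sorted[6] = tqsqtp$
sorted[3] = qtp$tqs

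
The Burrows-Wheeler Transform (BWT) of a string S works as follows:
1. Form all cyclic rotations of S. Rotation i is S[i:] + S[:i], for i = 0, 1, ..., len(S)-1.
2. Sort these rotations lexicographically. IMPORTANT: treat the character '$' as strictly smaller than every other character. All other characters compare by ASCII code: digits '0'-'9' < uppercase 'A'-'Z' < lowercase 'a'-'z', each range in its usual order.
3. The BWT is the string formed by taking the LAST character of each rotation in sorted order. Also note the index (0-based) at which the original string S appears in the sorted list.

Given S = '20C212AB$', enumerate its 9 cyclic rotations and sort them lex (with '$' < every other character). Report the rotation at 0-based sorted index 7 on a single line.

Answer: B$20C212A

Derivation:
All 9 rotations (rotation i = S[i:]+S[:i]):
  rot[0] = 20C212AB$
  rot[1] = 0C212AB$2
  rot[2] = C212AB$20
  rot[3] = 212AB$20C
  rot[4] = 12AB$20C2
  rot[5] = 2AB$20C21
  rot[6] = AB$20C212
  rot[7] = B$20C212A
  rot[8] = $20C212AB
Sorted (with $ < everything):
  sorted[0] = $20C212AB
  sorted[1] = 0C212AB$2
  sorted[2] = 12AB$20C2
  sorted[3] = 20C212AB$
  sorted[4] = 212AB$20C
  sorted[5] = 2AB$20C21
  sorted[6] = AB$20C212
  sorted[7] = B$20C212A
  sorted[8] = C212AB$20
sorted[7] = B$20C212A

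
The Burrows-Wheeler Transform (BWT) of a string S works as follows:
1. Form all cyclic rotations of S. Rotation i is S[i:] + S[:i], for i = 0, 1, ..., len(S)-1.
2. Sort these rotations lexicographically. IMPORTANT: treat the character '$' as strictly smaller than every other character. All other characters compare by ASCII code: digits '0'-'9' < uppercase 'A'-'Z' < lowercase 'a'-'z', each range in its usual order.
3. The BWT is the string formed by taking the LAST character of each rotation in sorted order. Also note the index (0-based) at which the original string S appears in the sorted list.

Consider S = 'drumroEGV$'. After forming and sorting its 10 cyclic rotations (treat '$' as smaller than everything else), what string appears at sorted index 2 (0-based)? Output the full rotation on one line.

All 10 rotations (rotation i = S[i:]+S[:i]):
  rot[0] = drumroEGV$
  rot[1] = rumroEGV$d
  rot[2] = umroEGV$dr
  rot[3] = mroEGV$dru
  rot[4] = roEGV$drum
  rot[5] = oEGV$drumr
  rot[6] = EGV$drumro
  rot[7] = GV$drumroE
  rot[8] = V$drumroEG
  rot[9] = $drumroEGV
Sorted (with $ < everything):
  sorted[0] = $drumroEGV
  sorted[1] = EGV$drumro
  sorted[2] = GV$drumroE
  sorted[3] = V$drumroEG
  sorted[4] = drumroEGV$
  sorted[5] = mroEGV$dru
  sorted[6] = oEGV$drumr
  sorted[7] = roEGV$drum
  sorted[8] = rumroEGV$d
  sorted[9] = umroEGV$dr
sorted[2] = GV$drumroE

Answer: GV$drumroE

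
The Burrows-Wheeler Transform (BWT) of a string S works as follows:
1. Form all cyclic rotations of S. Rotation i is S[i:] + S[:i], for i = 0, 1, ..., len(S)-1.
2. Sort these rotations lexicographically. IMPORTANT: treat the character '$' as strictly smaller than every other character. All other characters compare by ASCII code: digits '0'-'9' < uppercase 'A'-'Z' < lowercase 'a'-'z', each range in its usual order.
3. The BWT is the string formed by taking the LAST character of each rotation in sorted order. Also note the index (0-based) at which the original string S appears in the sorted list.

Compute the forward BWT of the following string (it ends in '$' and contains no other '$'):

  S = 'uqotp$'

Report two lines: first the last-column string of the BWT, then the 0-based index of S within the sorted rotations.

All 6 rotations (rotation i = S[i:]+S[:i]):
  rot[0] = uqotp$
  rot[1] = qotp$u
  rot[2] = otp$uq
  rot[3] = tp$uqo
  rot[4] = p$uqot
  rot[5] = $uqotp
Sorted (with $ < everything):
  sorted[0] = $uqotp  (last char: 'p')
  sorted[1] = otp$uq  (last char: 'q')
  sorted[2] = p$uqot  (last char: 't')
  sorted[3] = qotp$u  (last char: 'u')
  sorted[4] = tp$uqo  (last char: 'o')
  sorted[5] = uqotp$  (last char: '$')
Last column: pqtuo$
Original string S is at sorted index 5

Answer: pqtuo$
5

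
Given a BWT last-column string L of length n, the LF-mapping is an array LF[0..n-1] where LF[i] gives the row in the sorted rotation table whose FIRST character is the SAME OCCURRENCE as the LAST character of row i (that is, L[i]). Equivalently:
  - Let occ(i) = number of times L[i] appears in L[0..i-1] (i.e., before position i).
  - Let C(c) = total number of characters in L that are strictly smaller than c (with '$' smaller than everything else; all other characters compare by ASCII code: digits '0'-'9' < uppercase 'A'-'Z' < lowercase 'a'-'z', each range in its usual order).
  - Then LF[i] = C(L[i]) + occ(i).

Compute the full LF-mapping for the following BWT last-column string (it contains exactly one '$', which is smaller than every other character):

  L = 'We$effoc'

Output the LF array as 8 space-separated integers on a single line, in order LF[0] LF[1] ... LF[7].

Char counts: '$':1, 'W':1, 'c':1, 'e':2, 'f':2, 'o':1
C (first-col start): C('$')=0, C('W')=1, C('c')=2, C('e')=3, C('f')=5, C('o')=7
L[0]='W': occ=0, LF[0]=C('W')+0=1+0=1
L[1]='e': occ=0, LF[1]=C('e')+0=3+0=3
L[2]='$': occ=0, LF[2]=C('$')+0=0+0=0
L[3]='e': occ=1, LF[3]=C('e')+1=3+1=4
L[4]='f': occ=0, LF[4]=C('f')+0=5+0=5
L[5]='f': occ=1, LF[5]=C('f')+1=5+1=6
L[6]='o': occ=0, LF[6]=C('o')+0=7+0=7
L[7]='c': occ=0, LF[7]=C('c')+0=2+0=2

Answer: 1 3 0 4 5 6 7 2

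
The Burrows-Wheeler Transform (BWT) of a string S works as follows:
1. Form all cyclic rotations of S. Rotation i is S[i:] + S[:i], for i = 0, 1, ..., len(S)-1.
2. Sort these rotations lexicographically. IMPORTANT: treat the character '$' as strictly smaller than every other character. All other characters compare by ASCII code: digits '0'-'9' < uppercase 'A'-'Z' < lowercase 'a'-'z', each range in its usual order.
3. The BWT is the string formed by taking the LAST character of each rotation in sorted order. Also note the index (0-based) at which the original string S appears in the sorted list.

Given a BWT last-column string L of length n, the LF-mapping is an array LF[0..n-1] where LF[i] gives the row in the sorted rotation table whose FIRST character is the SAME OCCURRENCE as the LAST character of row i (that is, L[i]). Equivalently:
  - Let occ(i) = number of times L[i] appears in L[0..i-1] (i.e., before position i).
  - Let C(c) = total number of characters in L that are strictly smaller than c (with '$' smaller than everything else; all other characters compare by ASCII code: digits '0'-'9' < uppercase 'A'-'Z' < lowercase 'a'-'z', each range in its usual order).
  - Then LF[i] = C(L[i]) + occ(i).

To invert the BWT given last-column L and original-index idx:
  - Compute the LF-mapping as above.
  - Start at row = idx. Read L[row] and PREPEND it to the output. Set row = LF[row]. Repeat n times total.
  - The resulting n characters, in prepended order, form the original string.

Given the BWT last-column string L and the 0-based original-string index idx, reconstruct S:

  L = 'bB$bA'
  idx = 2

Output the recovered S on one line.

LF mapping: 3 2 0 4 1
Walk LF starting at row 2, prepending L[row]:
  step 1: row=2, L[2]='$', prepend. Next row=LF[2]=0
  step 2: row=0, L[0]='b', prepend. Next row=LF[0]=3
  step 3: row=3, L[3]='b', prepend. Next row=LF[3]=4
  step 4: row=4, L[4]='A', prepend. Next row=LF[4]=1
  step 5: row=1, L[1]='B', prepend. Next row=LF[1]=2
Reversed output: BAbb$

Answer: BAbb$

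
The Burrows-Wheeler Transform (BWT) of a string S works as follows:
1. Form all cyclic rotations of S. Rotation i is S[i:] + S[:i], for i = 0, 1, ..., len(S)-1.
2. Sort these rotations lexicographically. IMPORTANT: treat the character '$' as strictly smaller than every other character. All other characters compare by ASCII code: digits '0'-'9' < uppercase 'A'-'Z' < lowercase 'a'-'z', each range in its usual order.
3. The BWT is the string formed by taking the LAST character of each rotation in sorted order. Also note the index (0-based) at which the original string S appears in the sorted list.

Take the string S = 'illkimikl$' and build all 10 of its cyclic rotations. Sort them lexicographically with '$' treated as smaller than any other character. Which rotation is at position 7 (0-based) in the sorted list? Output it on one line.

Answer: lkimikl$il

Derivation:
All 10 rotations (rotation i = S[i:]+S[:i]):
  rot[0] = illkimikl$
  rot[1] = llkimikl$i
  rot[2] = lkimikl$il
  rot[3] = kimikl$ill
  rot[4] = imikl$illk
  rot[5] = mikl$illki
  rot[6] = ikl$illkim
  rot[7] = kl$illkimi
  rot[8] = l$illkimik
  rot[9] = $illkimikl
Sorted (with $ < everything):
  sorted[0] = $illkimikl
  sorted[1] = ikl$illkim
  sorted[2] = illkimikl$
  sorted[3] = imikl$illk
  sorted[4] = kimikl$ill
  sorted[5] = kl$illkimi
  sorted[6] = l$illkimik
  sorted[7] = lkimikl$il
  sorted[8] = llkimikl$i
  sorted[9] = mikl$illki
sorted[7] = lkimikl$il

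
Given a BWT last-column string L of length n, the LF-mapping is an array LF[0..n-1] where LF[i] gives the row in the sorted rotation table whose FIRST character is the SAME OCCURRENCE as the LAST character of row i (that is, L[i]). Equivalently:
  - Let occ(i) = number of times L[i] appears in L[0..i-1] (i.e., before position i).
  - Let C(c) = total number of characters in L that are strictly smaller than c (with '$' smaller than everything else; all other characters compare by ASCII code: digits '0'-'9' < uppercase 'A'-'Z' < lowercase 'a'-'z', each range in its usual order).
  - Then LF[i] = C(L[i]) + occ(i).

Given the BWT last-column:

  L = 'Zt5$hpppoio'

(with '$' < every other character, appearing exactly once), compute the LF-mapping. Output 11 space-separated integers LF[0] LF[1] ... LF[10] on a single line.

Answer: 2 10 1 0 3 7 8 9 5 4 6

Derivation:
Char counts: '$':1, '5':1, 'Z':1, 'h':1, 'i':1, 'o':2, 'p':3, 't':1
C (first-col start): C('$')=0, C('5')=1, C('Z')=2, C('h')=3, C('i')=4, C('o')=5, C('p')=7, C('t')=10
L[0]='Z': occ=0, LF[0]=C('Z')+0=2+0=2
L[1]='t': occ=0, LF[1]=C('t')+0=10+0=10
L[2]='5': occ=0, LF[2]=C('5')+0=1+0=1
L[3]='$': occ=0, LF[3]=C('$')+0=0+0=0
L[4]='h': occ=0, LF[4]=C('h')+0=3+0=3
L[5]='p': occ=0, LF[5]=C('p')+0=7+0=7
L[6]='p': occ=1, LF[6]=C('p')+1=7+1=8
L[7]='p': occ=2, LF[7]=C('p')+2=7+2=9
L[8]='o': occ=0, LF[8]=C('o')+0=5+0=5
L[9]='i': occ=0, LF[9]=C('i')+0=4+0=4
L[10]='o': occ=1, LF[10]=C('o')+1=5+1=6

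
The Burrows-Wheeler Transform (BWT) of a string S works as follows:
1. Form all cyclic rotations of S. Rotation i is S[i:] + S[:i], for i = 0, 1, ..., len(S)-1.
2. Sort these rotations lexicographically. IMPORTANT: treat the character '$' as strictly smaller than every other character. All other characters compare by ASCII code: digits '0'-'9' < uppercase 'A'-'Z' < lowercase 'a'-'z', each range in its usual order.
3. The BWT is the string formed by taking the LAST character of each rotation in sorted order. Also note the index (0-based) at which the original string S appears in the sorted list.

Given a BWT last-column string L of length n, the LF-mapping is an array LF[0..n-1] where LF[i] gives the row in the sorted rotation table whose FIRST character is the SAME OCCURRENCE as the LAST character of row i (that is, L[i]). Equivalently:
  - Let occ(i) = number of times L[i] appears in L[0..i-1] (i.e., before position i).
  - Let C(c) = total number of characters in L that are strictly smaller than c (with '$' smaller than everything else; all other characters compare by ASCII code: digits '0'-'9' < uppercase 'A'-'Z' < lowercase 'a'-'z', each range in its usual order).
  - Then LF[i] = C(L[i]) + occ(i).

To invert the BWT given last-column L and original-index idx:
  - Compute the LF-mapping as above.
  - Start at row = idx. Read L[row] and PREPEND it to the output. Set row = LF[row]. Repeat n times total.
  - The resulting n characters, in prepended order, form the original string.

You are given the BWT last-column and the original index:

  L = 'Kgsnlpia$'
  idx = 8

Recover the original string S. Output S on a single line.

LF mapping: 1 3 8 6 5 7 4 2 0
Walk LF starting at row 8, prepending L[row]:
  step 1: row=8, L[8]='$', prepend. Next row=LF[8]=0
  step 2: row=0, L[0]='K', prepend. Next row=LF[0]=1
  step 3: row=1, L[1]='g', prepend. Next row=LF[1]=3
  step 4: row=3, L[3]='n', prepend. Next row=LF[3]=6
  step 5: row=6, L[6]='i', prepend. Next row=LF[6]=4
  step 6: row=4, L[4]='l', prepend. Next row=LF[4]=5
  step 7: row=5, L[5]='p', prepend. Next row=LF[5]=7
  step 8: row=7, L[7]='a', prepend. Next row=LF[7]=2
  step 9: row=2, L[2]='s', prepend. Next row=LF[2]=8
Reversed output: saplingK$

Answer: saplingK$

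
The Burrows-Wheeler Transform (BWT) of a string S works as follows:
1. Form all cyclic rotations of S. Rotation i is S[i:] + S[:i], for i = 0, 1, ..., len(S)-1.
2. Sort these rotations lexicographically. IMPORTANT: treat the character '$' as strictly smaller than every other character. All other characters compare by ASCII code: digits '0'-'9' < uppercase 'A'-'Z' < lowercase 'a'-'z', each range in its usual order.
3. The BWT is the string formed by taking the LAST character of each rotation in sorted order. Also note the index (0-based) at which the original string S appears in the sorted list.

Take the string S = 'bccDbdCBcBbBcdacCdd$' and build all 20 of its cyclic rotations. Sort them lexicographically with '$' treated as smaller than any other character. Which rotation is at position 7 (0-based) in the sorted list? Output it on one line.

Answer: acCdd$bccDbdCBcBbBcd

Derivation:
All 20 rotations (rotation i = S[i:]+S[:i]):
  rot[0] = bccDbdCBcBbBcdacCdd$
  rot[1] = ccDbdCBcBbBcdacCdd$b
  rot[2] = cDbdCBcBbBcdacCdd$bc
  rot[3] = DbdCBcBbBcdacCdd$bcc
  rot[4] = bdCBcBbBcdacCdd$bccD
  rot[5] = dCBcBbBcdacCdd$bccDb
  rot[6] = CBcBbBcdacCdd$bccDbd
  rot[7] = BcBbBcdacCdd$bccDbdC
  rot[8] = cBbBcdacCdd$bccDbdCB
  rot[9] = BbBcdacCdd$bccDbdCBc
  rot[10] = bBcdacCdd$bccDbdCBcB
  rot[11] = BcdacCdd$bccDbdCBcBb
  rot[12] = cdacCdd$bccDbdCBcBbB
  rot[13] = dacCdd$bccDbdCBcBbBc
  rot[14] = acCdd$bccDbdCBcBbBcd
  rot[15] = cCdd$bccDbdCBcBbBcda
  rot[16] = Cdd$bccDbdCBcBbBcdac
  rot[17] = dd$bccDbdCBcBbBcdacC
  rot[18] = d$bccDbdCBcBbBcdacCd
  rot[19] = $bccDbdCBcBbBcdacCdd
Sorted (with $ < everything):
  sorted[0] = $bccDbdCBcBbBcdacCdd
  sorted[1] = BbBcdacCdd$bccDbdCBc
  sorted[2] = BcBbBcdacCdd$bccDbdC
  sorted[3] = BcdacCdd$bccDbdCBcBb
  sorted[4] = CBcBbBcdacCdd$bccDbd
  sorted[5] = Cdd$bccDbdCBcBbBcdac
  sorted[6] = DbdCBcBbBcdacCdd$bcc
  sorted[7] = acCdd$bccDbdCBcBbBcd
  sorted[8] = bBcdacCdd$bccDbdCBcB
  sorted[9] = bccDbdCBcBbBcdacCdd$
  sorted[10] = bdCBcBbBcdacCdd$bccD
  sorted[11] = cBbBcdacCdd$bccDbdCB
  sorted[12] = cCdd$bccDbdCBcBbBcda
  sorted[13] = cDbdCBcBbBcdacCdd$bc
  sorted[14] = ccDbdCBcBbBcdacCdd$b
  sorted[15] = cdacCdd$bccDbdCBcBbB
  sorted[16] = d$bccDbdCBcBbBcdacCd
  sorted[17] = dCBcBbBcdacCdd$bccDb
  sorted[18] = dacCdd$bccDbdCBcBbBc
  sorted[19] = dd$bccDbdCBcBbBcdacC
sorted[7] = acCdd$bccDbdCBcBbBcd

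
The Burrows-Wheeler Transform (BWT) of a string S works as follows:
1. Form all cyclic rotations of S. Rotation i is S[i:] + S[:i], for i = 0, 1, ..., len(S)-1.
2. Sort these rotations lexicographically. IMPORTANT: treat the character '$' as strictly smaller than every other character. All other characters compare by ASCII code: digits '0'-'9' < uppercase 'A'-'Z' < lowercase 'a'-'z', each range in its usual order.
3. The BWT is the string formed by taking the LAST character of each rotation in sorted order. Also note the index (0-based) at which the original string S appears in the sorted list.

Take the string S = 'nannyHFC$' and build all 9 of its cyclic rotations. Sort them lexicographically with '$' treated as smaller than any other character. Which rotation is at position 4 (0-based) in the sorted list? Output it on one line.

All 9 rotations (rotation i = S[i:]+S[:i]):
  rot[0] = nannyHFC$
  rot[1] = annyHFC$n
  rot[2] = nnyHFC$na
  rot[3] = nyHFC$nan
  rot[4] = yHFC$nann
  rot[5] = HFC$nanny
  rot[6] = FC$nannyH
  rot[7] = C$nannyHF
  rot[8] = $nannyHFC
Sorted (with $ < everything):
  sorted[0] = $nannyHFC
  sorted[1] = C$nannyHF
  sorted[2] = FC$nannyH
  sorted[3] = HFC$nanny
  sorted[4] = annyHFC$n
  sorted[5] = nannyHFC$
  sorted[6] = nnyHFC$na
  sorted[7] = nyHFC$nan
  sorted[8] = yHFC$nann
sorted[4] = annyHFC$n

Answer: annyHFC$n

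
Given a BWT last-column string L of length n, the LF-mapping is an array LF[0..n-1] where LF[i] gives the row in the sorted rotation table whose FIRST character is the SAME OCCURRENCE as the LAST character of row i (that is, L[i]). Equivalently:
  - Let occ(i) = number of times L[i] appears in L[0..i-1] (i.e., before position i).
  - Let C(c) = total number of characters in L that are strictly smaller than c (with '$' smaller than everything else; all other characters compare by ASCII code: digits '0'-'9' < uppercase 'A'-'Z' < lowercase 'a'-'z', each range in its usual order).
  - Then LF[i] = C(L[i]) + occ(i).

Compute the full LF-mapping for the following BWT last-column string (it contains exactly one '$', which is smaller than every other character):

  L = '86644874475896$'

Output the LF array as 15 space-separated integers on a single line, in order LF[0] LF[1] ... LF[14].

Answer: 11 6 7 1 2 12 9 3 4 10 5 13 14 8 0

Derivation:
Char counts: '$':1, '4':4, '5':1, '6':3, '7':2, '8':3, '9':1
C (first-col start): C('$')=0, C('4')=1, C('5')=5, C('6')=6, C('7')=9, C('8')=11, C('9')=14
L[0]='8': occ=0, LF[0]=C('8')+0=11+0=11
L[1]='6': occ=0, LF[1]=C('6')+0=6+0=6
L[2]='6': occ=1, LF[2]=C('6')+1=6+1=7
L[3]='4': occ=0, LF[3]=C('4')+0=1+0=1
L[4]='4': occ=1, LF[4]=C('4')+1=1+1=2
L[5]='8': occ=1, LF[5]=C('8')+1=11+1=12
L[6]='7': occ=0, LF[6]=C('7')+0=9+0=9
L[7]='4': occ=2, LF[7]=C('4')+2=1+2=3
L[8]='4': occ=3, LF[8]=C('4')+3=1+3=4
L[9]='7': occ=1, LF[9]=C('7')+1=9+1=10
L[10]='5': occ=0, LF[10]=C('5')+0=5+0=5
L[11]='8': occ=2, LF[11]=C('8')+2=11+2=13
L[12]='9': occ=0, LF[12]=C('9')+0=14+0=14
L[13]='6': occ=2, LF[13]=C('6')+2=6+2=8
L[14]='$': occ=0, LF[14]=C('$')+0=0+0=0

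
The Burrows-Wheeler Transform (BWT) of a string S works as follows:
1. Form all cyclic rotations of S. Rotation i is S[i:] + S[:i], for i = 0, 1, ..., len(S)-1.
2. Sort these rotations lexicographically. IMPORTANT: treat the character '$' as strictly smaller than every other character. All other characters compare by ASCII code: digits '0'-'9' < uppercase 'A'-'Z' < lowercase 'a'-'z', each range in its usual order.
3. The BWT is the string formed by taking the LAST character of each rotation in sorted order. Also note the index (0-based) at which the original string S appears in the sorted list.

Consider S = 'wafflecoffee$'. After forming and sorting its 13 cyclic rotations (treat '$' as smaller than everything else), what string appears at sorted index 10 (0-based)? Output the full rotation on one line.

Answer: lecoffee$waff

Derivation:
All 13 rotations (rotation i = S[i:]+S[:i]):
  rot[0] = wafflecoffee$
  rot[1] = afflecoffee$w
  rot[2] = fflecoffee$wa
  rot[3] = flecoffee$waf
  rot[4] = lecoffee$waff
  rot[5] = ecoffee$waffl
  rot[6] = coffee$waffle
  rot[7] = offee$wafflec
  rot[8] = ffee$waffleco
  rot[9] = fee$wafflecof
  rot[10] = ee$wafflecoff
  rot[11] = e$wafflecoffe
  rot[12] = $wafflecoffee
Sorted (with $ < everything):
  sorted[0] = $wafflecoffee
  sorted[1] = afflecoffee$w
  sorted[2] = coffee$waffle
  sorted[3] = e$wafflecoffe
  sorted[4] = ecoffee$waffl
  sorted[5] = ee$wafflecoff
  sorted[6] = fee$wafflecof
  sorted[7] = ffee$waffleco
  sorted[8] = fflecoffee$wa
  sorted[9] = flecoffee$waf
  sorted[10] = lecoffee$waff
  sorted[11] = offee$wafflec
  sorted[12] = wafflecoffee$
sorted[10] = lecoffee$waff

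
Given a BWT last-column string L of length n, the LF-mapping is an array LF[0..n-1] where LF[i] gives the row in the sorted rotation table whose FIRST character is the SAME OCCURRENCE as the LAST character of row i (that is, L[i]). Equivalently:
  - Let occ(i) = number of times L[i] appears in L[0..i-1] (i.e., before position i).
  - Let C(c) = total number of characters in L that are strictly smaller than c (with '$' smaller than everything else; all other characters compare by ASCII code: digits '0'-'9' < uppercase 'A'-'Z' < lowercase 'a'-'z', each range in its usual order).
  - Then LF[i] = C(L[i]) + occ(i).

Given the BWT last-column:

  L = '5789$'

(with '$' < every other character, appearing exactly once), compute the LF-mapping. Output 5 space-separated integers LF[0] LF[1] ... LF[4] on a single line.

Char counts: '$':1, '5':1, '7':1, '8':1, '9':1
C (first-col start): C('$')=0, C('5')=1, C('7')=2, C('8')=3, C('9')=4
L[0]='5': occ=0, LF[0]=C('5')+0=1+0=1
L[1]='7': occ=0, LF[1]=C('7')+0=2+0=2
L[2]='8': occ=0, LF[2]=C('8')+0=3+0=3
L[3]='9': occ=0, LF[3]=C('9')+0=4+0=4
L[4]='$': occ=0, LF[4]=C('$')+0=0+0=0

Answer: 1 2 3 4 0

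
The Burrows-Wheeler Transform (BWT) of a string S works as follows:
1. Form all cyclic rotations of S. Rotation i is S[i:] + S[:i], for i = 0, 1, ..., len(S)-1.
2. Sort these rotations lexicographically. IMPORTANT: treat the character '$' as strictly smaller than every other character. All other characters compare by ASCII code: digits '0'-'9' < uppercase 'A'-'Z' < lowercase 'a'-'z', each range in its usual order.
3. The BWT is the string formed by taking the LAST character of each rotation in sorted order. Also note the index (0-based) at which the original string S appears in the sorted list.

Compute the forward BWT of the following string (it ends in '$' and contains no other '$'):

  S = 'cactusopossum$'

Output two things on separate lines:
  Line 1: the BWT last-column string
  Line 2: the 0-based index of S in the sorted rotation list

Answer: mc$auspouoscst
2

Derivation:
All 14 rotations (rotation i = S[i:]+S[:i]):
  rot[0] = cactusopossum$
  rot[1] = actusopossum$c
  rot[2] = ctusopossum$ca
  rot[3] = tusopossum$cac
  rot[4] = usopossum$cact
  rot[5] = sopossum$cactu
  rot[6] = opossum$cactus
  rot[7] = possum$cactuso
  rot[8] = ossum$cactusop
  rot[9] = ssum$cactusopo
  rot[10] = sum$cactusopos
  rot[11] = um$cactusoposs
  rot[12] = m$cactusopossu
  rot[13] = $cactusopossum
Sorted (with $ < everything):
  sorted[0] = $cactusopossum  (last char: 'm')
  sorted[1] = actusopossum$c  (last char: 'c')
  sorted[2] = cactusopossum$  (last char: '$')
  sorted[3] = ctusopossum$ca  (last char: 'a')
  sorted[4] = m$cactusopossu  (last char: 'u')
  sorted[5] = opossum$cactus  (last char: 's')
  sorted[6] = ossum$cactusop  (last char: 'p')
  sorted[7] = possum$cactuso  (last char: 'o')
  sorted[8] = sopossum$cactu  (last char: 'u')
  sorted[9] = ssum$cactusopo  (last char: 'o')
  sorted[10] = sum$cactusopos  (last char: 's')
  sorted[11] = tusopossum$cac  (last char: 'c')
  sorted[12] = um$cactusoposs  (last char: 's')
  sorted[13] = usopossum$cact  (last char: 't')
Last column: mc$auspouoscst
Original string S is at sorted index 2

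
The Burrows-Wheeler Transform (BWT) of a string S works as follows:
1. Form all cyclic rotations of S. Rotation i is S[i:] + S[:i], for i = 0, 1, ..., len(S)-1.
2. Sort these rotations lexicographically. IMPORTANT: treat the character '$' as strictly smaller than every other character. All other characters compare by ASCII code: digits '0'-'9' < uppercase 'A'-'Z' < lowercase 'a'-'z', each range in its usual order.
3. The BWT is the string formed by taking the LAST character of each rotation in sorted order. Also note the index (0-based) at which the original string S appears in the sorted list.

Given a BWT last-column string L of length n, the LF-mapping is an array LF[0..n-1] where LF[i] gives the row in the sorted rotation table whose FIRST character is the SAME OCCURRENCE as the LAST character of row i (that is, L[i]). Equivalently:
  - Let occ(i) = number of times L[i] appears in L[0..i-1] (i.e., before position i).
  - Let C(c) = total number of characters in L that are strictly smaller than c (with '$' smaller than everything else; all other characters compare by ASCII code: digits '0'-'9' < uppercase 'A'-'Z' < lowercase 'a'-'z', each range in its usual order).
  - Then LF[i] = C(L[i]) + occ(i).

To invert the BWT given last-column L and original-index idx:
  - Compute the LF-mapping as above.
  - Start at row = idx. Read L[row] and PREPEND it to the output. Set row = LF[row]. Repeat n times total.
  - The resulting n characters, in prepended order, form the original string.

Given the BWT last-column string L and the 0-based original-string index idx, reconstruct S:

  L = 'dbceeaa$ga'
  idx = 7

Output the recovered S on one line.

Answer: eagebacad$

Derivation:
LF mapping: 6 4 5 7 8 1 2 0 9 3
Walk LF starting at row 7, prepending L[row]:
  step 1: row=7, L[7]='$', prepend. Next row=LF[7]=0
  step 2: row=0, L[0]='d', prepend. Next row=LF[0]=6
  step 3: row=6, L[6]='a', prepend. Next row=LF[6]=2
  step 4: row=2, L[2]='c', prepend. Next row=LF[2]=5
  step 5: row=5, L[5]='a', prepend. Next row=LF[5]=1
  step 6: row=1, L[1]='b', prepend. Next row=LF[1]=4
  step 7: row=4, L[4]='e', prepend. Next row=LF[4]=8
  step 8: row=8, L[8]='g', prepend. Next row=LF[8]=9
  step 9: row=9, L[9]='a', prepend. Next row=LF[9]=3
  step 10: row=3, L[3]='e', prepend. Next row=LF[3]=7
Reversed output: eagebacad$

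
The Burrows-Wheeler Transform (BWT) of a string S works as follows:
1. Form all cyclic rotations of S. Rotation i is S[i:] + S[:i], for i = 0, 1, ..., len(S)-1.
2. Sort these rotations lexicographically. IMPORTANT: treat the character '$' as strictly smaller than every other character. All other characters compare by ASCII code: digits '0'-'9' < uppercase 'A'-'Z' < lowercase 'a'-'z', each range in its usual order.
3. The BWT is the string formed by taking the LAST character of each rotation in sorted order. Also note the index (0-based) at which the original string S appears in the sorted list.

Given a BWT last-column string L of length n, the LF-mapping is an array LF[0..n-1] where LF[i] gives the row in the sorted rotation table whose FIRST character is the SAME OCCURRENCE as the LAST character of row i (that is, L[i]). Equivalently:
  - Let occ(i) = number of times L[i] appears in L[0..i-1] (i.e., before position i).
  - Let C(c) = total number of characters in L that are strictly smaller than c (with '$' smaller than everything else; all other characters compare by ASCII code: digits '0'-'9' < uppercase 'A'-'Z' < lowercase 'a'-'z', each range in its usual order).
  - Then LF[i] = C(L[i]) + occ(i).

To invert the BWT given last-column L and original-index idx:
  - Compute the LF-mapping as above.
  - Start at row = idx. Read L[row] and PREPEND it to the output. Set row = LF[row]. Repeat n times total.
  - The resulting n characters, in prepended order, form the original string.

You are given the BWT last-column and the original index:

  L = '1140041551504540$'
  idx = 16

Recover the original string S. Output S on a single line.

Answer: 5511004451400541$

Derivation:
LF mapping: 5 6 9 1 2 10 7 13 14 8 15 3 11 16 12 4 0
Walk LF starting at row 16, prepending L[row]:
  step 1: row=16, L[16]='$', prepend. Next row=LF[16]=0
  step 2: row=0, L[0]='1', prepend. Next row=LF[0]=5
  step 3: row=5, L[5]='4', prepend. Next row=LF[5]=10
  step 4: row=10, L[10]='5', prepend. Next row=LF[10]=15
  step 5: row=15, L[15]='0', prepend. Next row=LF[15]=4
  step 6: row=4, L[4]='0', prepend. Next row=LF[4]=2
  step 7: row=2, L[2]='4', prepend. Next row=LF[2]=9
  step 8: row=9, L[9]='1', prepend. Next row=LF[9]=8
  step 9: row=8, L[8]='5', prepend. Next row=LF[8]=14
  step 10: row=14, L[14]='4', prepend. Next row=LF[14]=12
  step 11: row=12, L[12]='4', prepend. Next row=LF[12]=11
  step 12: row=11, L[11]='0', prepend. Next row=LF[11]=3
  step 13: row=3, L[3]='0', prepend. Next row=LF[3]=1
  step 14: row=1, L[1]='1', prepend. Next row=LF[1]=6
  step 15: row=6, L[6]='1', prepend. Next row=LF[6]=7
  step 16: row=7, L[7]='5', prepend. Next row=LF[7]=13
  step 17: row=13, L[13]='5', prepend. Next row=LF[13]=16
Reversed output: 5511004451400541$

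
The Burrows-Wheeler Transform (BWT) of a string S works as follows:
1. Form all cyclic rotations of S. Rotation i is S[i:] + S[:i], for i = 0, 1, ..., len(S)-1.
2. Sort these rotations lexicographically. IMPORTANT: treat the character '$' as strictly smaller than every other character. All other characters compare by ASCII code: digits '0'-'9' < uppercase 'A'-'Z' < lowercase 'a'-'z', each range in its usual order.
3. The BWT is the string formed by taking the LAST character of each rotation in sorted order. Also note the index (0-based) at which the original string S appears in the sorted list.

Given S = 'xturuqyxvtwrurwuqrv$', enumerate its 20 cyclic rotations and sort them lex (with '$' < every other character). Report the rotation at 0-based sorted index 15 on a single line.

Answer: wrurwuqrv$xturuqyxvt

Derivation:
All 20 rotations (rotation i = S[i:]+S[:i]):
  rot[0] = xturuqyxvtwrurwuqrv$
  rot[1] = turuqyxvtwrurwuqrv$x
  rot[2] = uruqyxvtwrurwuqrv$xt
  rot[3] = ruqyxvtwrurwuqrv$xtu
  rot[4] = uqyxvtwrurwuqrv$xtur
  rot[5] = qyxvtwrurwuqrv$xturu
  rot[6] = yxvtwrurwuqrv$xturuq
  rot[7] = xvtwrurwuqrv$xturuqy
  rot[8] = vtwrurwuqrv$xturuqyx
  rot[9] = twrurwuqrv$xturuqyxv
  rot[10] = wrurwuqrv$xturuqyxvt
  rot[11] = rurwuqrv$xturuqyxvtw
  rot[12] = urwuqrv$xturuqyxvtwr
  rot[13] = rwuqrv$xturuqyxvtwru
  rot[14] = wuqrv$xturuqyxvtwrur
  rot[15] = uqrv$xturuqyxvtwrurw
  rot[16] = qrv$xturuqyxvtwrurwu
  rot[17] = rv$xturuqyxvtwrurwuq
  rot[18] = v$xturuqyxvtwrurwuqr
  rot[19] = $xturuqyxvtwrurwuqrv
Sorted (with $ < everything):
  sorted[0] = $xturuqyxvtwrurwuqrv
  sorted[1] = qrv$xturuqyxvtwrurwu
  sorted[2] = qyxvtwrurwuqrv$xturu
  sorted[3] = ruqyxvtwrurwuqrv$xtu
  sorted[4] = rurwuqrv$xturuqyxvtw
  sorted[5] = rv$xturuqyxvtwrurwuq
  sorted[6] = rwuqrv$xturuqyxvtwru
  sorted[7] = turuqyxvtwrurwuqrv$x
  sorted[8] = twrurwuqrv$xturuqyxv
  sorted[9] = uqrv$xturuqyxvtwrurw
  sorted[10] = uqyxvtwrurwuqrv$xtur
  sorted[11] = uruqyxvtwrurwuqrv$xt
  sorted[12] = urwuqrv$xturuqyxvtwr
  sorted[13] = v$xturuqyxvtwrurwuqr
  sorted[14] = vtwrurwuqrv$xturuqyx
  sorted[15] = wrurwuqrv$xturuqyxvt
  sorted[16] = wuqrv$xturuqyxvtwrur
  sorted[17] = xturuqyxvtwrurwuqrv$
  sorted[18] = xvtwrurwuqrv$xturuqy
  sorted[19] = yxvtwrurwuqrv$xturuq
sorted[15] = wrurwuqrv$xturuqyxvt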